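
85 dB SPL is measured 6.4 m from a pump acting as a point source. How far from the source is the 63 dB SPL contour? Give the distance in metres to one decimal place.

Point-source spreading drops the level by 20·log₁₀(r₂/r₁); inverting, r₂/r₁ = 10^(ΔL/20).
r₂ = 6.4·10^((85−63)/20) = 6.4·10^(22.0/20) = 80.57 m.

80.6 m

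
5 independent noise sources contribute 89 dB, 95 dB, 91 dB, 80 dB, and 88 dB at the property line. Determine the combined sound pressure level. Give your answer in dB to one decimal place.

For uncorrelated sources the intensities add, so convert each level to linear form, sum, and take 10·log₁₀ of the total.
Σ 10^(L/10) = 10^(89/10) + 10^(95/10) + 10^(91/10) + 10^(80/10) + 10^(88/10) = 5.946e+09.
L_total = 10·log₁₀(5.946e+09) = 97.74 dB.

97.7 dB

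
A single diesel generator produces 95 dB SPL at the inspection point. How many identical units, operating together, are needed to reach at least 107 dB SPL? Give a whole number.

16

The shortfall is 107 − 95 = 12.0 dB, and N units add 10·log₁₀ N, so need 10·log₁₀ N ≥ 12.0.
N ≥ 10^(12.0/10) = 15.849, so N = 16.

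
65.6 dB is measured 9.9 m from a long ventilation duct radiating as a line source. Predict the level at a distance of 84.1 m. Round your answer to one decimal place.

56.3 dB

Line-source attenuation: ΔL = 10·log₁₀(r₂/r₁) = 10·log₁₀(84.1/9.9) = 9.292 dB.
L₂ = 65.6 − 10·log₁₀(84.1/9.9) = 65.6 − 9.292 = 56.31 dB.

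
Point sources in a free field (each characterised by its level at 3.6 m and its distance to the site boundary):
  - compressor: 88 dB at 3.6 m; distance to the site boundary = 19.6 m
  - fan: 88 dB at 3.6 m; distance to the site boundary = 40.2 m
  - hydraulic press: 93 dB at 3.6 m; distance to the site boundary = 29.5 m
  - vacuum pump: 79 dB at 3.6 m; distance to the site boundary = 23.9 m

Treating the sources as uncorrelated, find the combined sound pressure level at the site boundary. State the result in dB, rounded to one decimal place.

77.6 dB

Propagate each source to the receiver with L = L_ref − 20·log₁₀(r/r_ref), then add intensities.
compressor: 88 − 20·log₁₀(19.6/3.6) = 88 − 14.72 = 73.28 dB.
fan: 88 − 20·log₁₀(40.2/3.6) = 88 − 20.96 = 67.04 dB.
hydraulic press: 93 − 20·log₁₀(29.5/3.6) = 93 − 18.27 = 74.73 dB.
vacuum pump: 79 − 20·log₁₀(23.9/3.6) = 79 − 16.44 = 62.56 dB.
Σ 10^(L/10) = 5.786e+07 → L_total = 10·log₁₀(5.786e+07) = 77.62 dB.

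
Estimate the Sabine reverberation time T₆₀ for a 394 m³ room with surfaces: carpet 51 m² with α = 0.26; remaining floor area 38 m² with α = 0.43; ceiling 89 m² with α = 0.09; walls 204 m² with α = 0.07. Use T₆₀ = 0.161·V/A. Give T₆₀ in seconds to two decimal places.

1.22 s

Summing Sᵢαᵢ: 51·0.26 + 38·0.43 + 89·0.09 + 204·0.07 = 51.89 m².
T₆₀ = 0.161·V/A = 0.161·394/51.89 = 1.222 s.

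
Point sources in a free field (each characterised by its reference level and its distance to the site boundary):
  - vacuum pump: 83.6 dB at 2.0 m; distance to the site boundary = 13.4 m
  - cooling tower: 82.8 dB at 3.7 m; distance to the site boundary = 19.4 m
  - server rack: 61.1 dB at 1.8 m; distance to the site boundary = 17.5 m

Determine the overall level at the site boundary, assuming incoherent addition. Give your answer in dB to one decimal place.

First find each source's level at the receiver (point-source: −20·log₁₀(r/r_ref)), then combine on an intensity basis.
vacuum pump: 83.6 − 20·log₁₀(13.4/2.0) = 83.6 − 16.52 = 67.08 dB.
cooling tower: 82.8 − 20·log₁₀(19.4/3.7) = 82.8 − 14.39 = 68.41 dB.
server rack: 61.1 − 20·log₁₀(17.5/1.8) = 61.1 − 19.76 = 41.34 dB.
Σ 10^(L/10) = 1.205e+07 → L_total = 10·log₁₀(1.205e+07) = 70.81 dB.

70.8 dB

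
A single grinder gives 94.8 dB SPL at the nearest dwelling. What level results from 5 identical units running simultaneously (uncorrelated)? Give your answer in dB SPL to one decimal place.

N identical incoherent sources raise the level by 10·log₁₀ N.
L_total = 94.8 + 10·log₁₀(5) = 94.8 + 6.990 = 101.79 dB SPL.

101.8 dB SPL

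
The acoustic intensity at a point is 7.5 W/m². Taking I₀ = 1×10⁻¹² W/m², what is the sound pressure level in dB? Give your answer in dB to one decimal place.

Dividing by I₀ shifts the exponent by 12: I/I₀ = 7.5×10^12.
L = 10·(0.8751 + 12) = 128.75 dB.

128.8 dB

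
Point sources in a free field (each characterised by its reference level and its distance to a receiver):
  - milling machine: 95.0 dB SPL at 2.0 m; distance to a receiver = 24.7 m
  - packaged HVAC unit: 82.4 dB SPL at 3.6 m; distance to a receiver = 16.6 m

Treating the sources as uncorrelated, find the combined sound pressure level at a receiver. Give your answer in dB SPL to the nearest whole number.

75 dB SPL

First find each source's level at the receiver (point-source: −20·log₁₀(r/r_ref)), then combine on an intensity basis.
milling machine: 95.0 − 20·log₁₀(24.7/2.0) = 95.0 − 21.83 = 73.17 dB SPL.
packaged HVAC unit: 82.4 − 20·log₁₀(16.6/3.6) = 82.4 − 13.28 = 69.12 dB SPL.
Σ 10^(L/10) = 2.891e+07 → L_total = 10·log₁₀(2.891e+07) = 74.61 dB SPL.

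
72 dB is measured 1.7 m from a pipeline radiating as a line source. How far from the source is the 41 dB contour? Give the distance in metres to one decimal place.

2140.2 m

For a line source L₁ − L₂ = 10·log₁₀(r₂/r₁), so r₂ = r₁·10^((L₁−L₂)/10).
r₂ = 1.7·10^((72−41)/10) = 1.7·10^(31.0/10) = 2140.17 m.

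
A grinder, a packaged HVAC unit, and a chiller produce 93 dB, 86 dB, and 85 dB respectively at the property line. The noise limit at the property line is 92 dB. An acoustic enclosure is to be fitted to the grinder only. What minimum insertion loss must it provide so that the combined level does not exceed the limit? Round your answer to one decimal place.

3.6 dB

Everything except the grinder sums to 10^(86/10) + 10^(85/10) = 7.143e+08 in linear terms, 88.54 dB.
The limit corresponds to 10^(92/10) = 1.585e+09; subtracting the fixed part leaves 8.706e+08 for the grinder, i.e. 89.40 dB.
Required insertion loss = 93 − 89.40 = 3.60 dB.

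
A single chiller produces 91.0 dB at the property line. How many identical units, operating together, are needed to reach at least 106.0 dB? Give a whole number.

32

N identical sources give L₁ + 10·log₁₀ N, so require 10·log₁₀ N ≥ 106.0 − 91.0 = 15.0 dB.
N ≥ 10^(15.0/10) = 31.623, so N = 32.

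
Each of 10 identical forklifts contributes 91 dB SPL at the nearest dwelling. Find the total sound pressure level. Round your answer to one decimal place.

With 10 equal, uncorrelated contributions the intensity is 10× that of one unit, giving a rise of 10·log₁₀ 10.
L_total = 91 + 10·log₁₀(10) = 91 + 10.000 = 101.00 dB SPL.

101.0 dB SPL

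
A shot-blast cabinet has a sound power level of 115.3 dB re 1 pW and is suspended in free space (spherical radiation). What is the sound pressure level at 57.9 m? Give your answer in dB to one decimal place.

Free-field spherical radiation: L_p = L_w − 10·log₁₀(4π·r²), r = 57.9 m.
4π·r² = 4.213e+04 m², 10·log₁₀ of that is 46.246 dB.
L_p = 115.3 − 46.246 = 69.05 dB.

69.1 dB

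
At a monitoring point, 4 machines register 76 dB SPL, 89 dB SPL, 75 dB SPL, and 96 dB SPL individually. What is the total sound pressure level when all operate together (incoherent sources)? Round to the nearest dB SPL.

97 dB SPL

For uncorrelated sources the intensities add, so convert each level to linear form, sum, and take 10·log₁₀ of the total.
Σ 10^(L/10) = 10^(76/10) + 10^(89/10) + 10^(75/10) + 10^(96/10) = 4.847e+09.
L_total = 10·log₁₀(4.847e+09) = 96.85 dB SPL.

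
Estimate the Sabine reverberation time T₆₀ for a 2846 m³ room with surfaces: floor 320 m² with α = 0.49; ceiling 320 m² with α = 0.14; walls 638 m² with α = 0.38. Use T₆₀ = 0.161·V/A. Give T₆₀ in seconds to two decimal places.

A = Σ Sᵢαᵢ = 320·0.49 + 320·0.14 + 638·0.38 = 444.04 m².
T₆₀ = 0.161 × 2846 / 444.04 = 1.032 s.

1.03 s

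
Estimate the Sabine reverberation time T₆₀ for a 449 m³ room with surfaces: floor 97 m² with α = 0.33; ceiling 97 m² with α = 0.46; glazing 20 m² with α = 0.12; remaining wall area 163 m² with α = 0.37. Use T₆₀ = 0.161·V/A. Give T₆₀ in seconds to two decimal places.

0.52 s

A = Σ Sᵢαᵢ = 97·0.33 + 97·0.46 + 20·0.12 + 163·0.37 = 139.34 m².
T₆₀ = 0.161·V/A = 0.161·449/139.34 = 0.519 s.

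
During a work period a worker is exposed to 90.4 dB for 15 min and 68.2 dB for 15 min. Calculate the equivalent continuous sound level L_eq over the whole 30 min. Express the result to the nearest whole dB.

Weight each interval's intensity by its duration and average over T = 30 min:
Σ tᵢ·10^(Lᵢ/10) = 15·10^(90.4/10) + 15·10^(68.2/10) = 1.655e+10.
L_eq = 10·log₁₀(1.655e+10/30) = 87.42 dB.

87 dB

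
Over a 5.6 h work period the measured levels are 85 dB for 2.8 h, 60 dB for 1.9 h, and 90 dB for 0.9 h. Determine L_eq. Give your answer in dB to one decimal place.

85.0 dB

L_eq = 10·log₁₀[(1/T)·Σ tᵢ·10^(Lᵢ/10)] with T = 5.6 h.
Σ tᵢ·10^(Lᵢ/10) = 2.8·10^(85/10) + 1.9·10^(60/10) + 0.9·10^(90/10) = 1.787e+09.
L_eq = 10·log₁₀(1.787e+09/5.6) = 85.04 dB.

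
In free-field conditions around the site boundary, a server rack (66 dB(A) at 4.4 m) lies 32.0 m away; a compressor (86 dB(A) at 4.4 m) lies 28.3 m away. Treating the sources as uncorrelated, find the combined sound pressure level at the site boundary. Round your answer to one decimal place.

Apply inverse-square spreading to bring every level to the receiver, then sum 10^(L/10).
server rack: 66 − 20·log₁₀(32.0/4.4) = 66 − 17.23 = 48.77 dB(A).
compressor: 86 − 20·log₁₀(28.3/4.4) = 86 − 16.17 = 69.83 dB(A).
Σ 10^(L/10) = 9.699e+06 → L_total = 10·log₁₀(9.699e+06) = 69.87 dB(A).

69.9 dB(A)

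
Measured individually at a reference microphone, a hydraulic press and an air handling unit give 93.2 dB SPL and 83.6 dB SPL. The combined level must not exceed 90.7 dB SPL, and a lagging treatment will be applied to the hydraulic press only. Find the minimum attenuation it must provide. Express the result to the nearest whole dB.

3 dB

The untreated sources together contribute 10^(83.6/10) = 2.291e+08, i.e. 83.60 dB SPL.
The limit corresponds to 10^(90.7/10) = 1.175e+09; subtracting the fixed part leaves 9.458e+08 for the hydraulic press, i.e. 89.76 dB SPL.
So the hydraulic press must be reduced from 93.2 to 89.76 dB SPL: IL = 3.44 dB.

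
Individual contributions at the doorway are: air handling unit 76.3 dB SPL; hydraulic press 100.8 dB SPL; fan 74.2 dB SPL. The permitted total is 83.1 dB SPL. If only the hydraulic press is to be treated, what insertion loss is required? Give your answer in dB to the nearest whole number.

The untreated sources together contribute 10^(76.3/10) + 10^(74.2/10) = 6.896e+07, i.e. 78.39 dB SPL.
The limit corresponds to 10^(83.1/10) = 2.042e+08; subtracting the fixed part leaves 1.352e+08 for the hydraulic press, i.e. 81.31 dB SPL.
So the hydraulic press must be reduced from 100.8 to 81.31 dB SPL: IL = 19.49 dB.

19 dB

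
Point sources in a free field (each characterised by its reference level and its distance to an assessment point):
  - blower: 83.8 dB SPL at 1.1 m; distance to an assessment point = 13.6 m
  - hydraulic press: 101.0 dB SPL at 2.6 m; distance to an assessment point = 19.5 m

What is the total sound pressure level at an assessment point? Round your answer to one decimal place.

83.5 dB SPL

Apply inverse-square spreading to bring every level to the receiver, then sum 10^(L/10).
blower: 83.8 − 20·log₁₀(13.6/1.1) = 83.8 − 21.84 = 61.96 dB SPL.
hydraulic press: 101.0 − 20·log₁₀(19.5/2.6) = 101.0 − 17.50 = 83.50 dB SPL.
Σ 10^(L/10) = 2.254e+08 → L_total = 10·log₁₀(2.254e+08) = 83.53 dB SPL.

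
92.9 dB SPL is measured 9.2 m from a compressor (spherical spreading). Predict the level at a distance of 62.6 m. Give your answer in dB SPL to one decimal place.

For a point source, L₂ = L₁ − 20·log₁₀(r₂/r₁).
L₂ = 92.9 − 20·log₁₀(62.6/9.2) = 92.9 − 16.656 = 76.24 dB SPL.

76.2 dB SPL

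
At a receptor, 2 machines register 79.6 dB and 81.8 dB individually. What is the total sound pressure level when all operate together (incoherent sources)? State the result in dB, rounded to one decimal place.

83.8 dB

Incoherent sources combine by intensity addition: L_total = 10·log₁₀(Σ 10^(L_i/10)).
Σ 10^(L/10) = 10^(79.6/10) + 10^(81.8/10) = 2.426e+08.
L_total = 10·log₁₀(2.426e+08) = 83.85 dB.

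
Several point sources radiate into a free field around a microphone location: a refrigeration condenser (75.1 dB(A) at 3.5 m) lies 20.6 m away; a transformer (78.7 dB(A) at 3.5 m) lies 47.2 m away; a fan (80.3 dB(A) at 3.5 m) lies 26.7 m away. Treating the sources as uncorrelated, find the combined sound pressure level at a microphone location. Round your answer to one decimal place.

Propagate each source to the receiver with L = L_ref − 20·log₁₀(r/r_ref), then add intensities.
refrigeration condenser: 75.1 − 20·log₁₀(20.6/3.5) = 75.1 − 15.40 = 59.70 dB(A).
transformer: 78.7 − 20·log₁₀(47.2/3.5) = 78.7 − 22.60 = 56.10 dB(A).
fan: 80.3 − 20·log₁₀(26.7/3.5) = 80.3 − 17.65 = 62.65 dB(A).
Σ 10^(L/10) = 3.183e+06 → L_total = 10·log₁₀(3.183e+06) = 65.03 dB(A).

65.0 dB(A)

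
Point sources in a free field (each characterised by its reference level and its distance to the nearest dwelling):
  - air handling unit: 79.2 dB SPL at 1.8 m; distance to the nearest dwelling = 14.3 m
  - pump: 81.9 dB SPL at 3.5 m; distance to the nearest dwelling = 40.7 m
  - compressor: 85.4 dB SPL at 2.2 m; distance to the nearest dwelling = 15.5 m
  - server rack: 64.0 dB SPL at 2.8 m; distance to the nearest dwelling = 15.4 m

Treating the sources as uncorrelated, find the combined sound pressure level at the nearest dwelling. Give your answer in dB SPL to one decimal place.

69.8 dB SPL

First find each source's level at the receiver (point-source: −20·log₁₀(r/r_ref)), then combine on an intensity basis.
air handling unit: 79.2 − 20·log₁₀(14.3/1.8) = 79.2 − 18.00 = 61.20 dB SPL.
pump: 81.9 − 20·log₁₀(40.7/3.5) = 81.9 − 21.31 = 60.59 dB SPL.
compressor: 85.4 − 20·log₁₀(15.5/2.2) = 85.4 − 16.96 = 68.44 dB SPL.
server rack: 64.0 − 20·log₁₀(15.4/2.8) = 64.0 − 14.81 = 49.19 dB SPL.
Σ 10^(L/10) = 9.532e+06 → L_total = 10·log₁₀(9.532e+06) = 69.79 dB SPL.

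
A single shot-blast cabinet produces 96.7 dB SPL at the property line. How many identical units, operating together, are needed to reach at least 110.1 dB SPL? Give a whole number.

N identical sources give L₁ + 10·log₁₀ N, so require 10·log₁₀ N ≥ 110.1 − 96.7 = 13.4 dB.
N ≥ 10^(13.4/10) = 21.878, so N = 22.

22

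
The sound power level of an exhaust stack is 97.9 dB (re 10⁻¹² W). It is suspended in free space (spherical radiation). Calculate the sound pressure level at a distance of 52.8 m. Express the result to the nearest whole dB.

52 dB

The power spreads over a sphere of area 4π·r², so L_p = L_w − 10·log₁₀(4π·r²).
4π·r² = 3.503e+04 m², 10·log₁₀ of that is 45.445 dB.
L_p = 97.9 − 45.445 = 52.46 dB.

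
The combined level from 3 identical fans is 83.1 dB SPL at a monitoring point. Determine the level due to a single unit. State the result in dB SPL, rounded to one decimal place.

78.3 dB SPL

For N identical incoherent sources L_total = L₁ + 10·log₁₀ N, so L₁ = 83.1 − 10·log₁₀(3) = 83.1 − 4.771.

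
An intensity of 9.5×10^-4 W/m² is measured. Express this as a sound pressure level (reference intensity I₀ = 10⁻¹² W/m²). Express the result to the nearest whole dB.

90 dB

I/I₀ = 9.5×10^-4/10⁻¹² = 9.5×10^8, and L = 10·log₁₀(I/I₀).
L = 10·(0.9777 + 8) = 89.78 dB.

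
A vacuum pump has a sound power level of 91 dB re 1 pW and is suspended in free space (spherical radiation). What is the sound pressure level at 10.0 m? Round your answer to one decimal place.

60.0 dB

The power spreads over a sphere of area 4π·r², so L_p = L_w − 10·log₁₀(4π·r²).
4π·r² = 1257 m², 10·log₁₀ of that is 30.992 dB.
L_p = 91 − 30.992 = 60.01 dB.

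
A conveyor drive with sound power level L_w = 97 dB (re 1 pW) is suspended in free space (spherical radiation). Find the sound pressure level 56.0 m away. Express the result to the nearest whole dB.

L_p = L_w − 10·log₁₀(4π·r²) with r = 56.0 m.
4π·r² = 3.941e+04 m², 10·log₁₀ of that is 45.956 dB.
L_p = 97 − 45.956 = 51.04 dB.

51 dB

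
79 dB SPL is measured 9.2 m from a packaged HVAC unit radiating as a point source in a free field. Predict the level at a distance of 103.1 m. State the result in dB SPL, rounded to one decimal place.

For a point source, L₂ = L₁ − 20·log₁₀(r₂/r₁).
L₂ = 79 − 20·log₁₀(103.1/9.2) = 79 − 20.989 = 58.01 dB SPL.

58.0 dB SPL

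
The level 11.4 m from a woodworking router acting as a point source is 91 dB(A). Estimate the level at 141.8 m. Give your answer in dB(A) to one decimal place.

69.1 dB(A)

Point-source attenuation: ΔL = 20·log₁₀(r₂/r₁) = 20·log₁₀(141.8/11.4) = 21.895 dB.
L₂ = 91 − 20·log₁₀(141.8/11.4) = 91 − 21.895 = 69.10 dB(A).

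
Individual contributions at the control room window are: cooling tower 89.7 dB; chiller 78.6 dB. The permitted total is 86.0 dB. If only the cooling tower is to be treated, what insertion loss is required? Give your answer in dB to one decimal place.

Everything except the cooling tower sums to 10^(78.6/10) = 7.244e+07 in linear terms, 78.60 dB.
To meet 86.0 dB overall, the treated cooling tower may contribute at most 10^(86.0/10) − 7.244e+07 = 3.257e+08, i.e. 85.13 dB.
Required insertion loss = 89.7 − 85.13 = 4.57 dB.

4.6 dB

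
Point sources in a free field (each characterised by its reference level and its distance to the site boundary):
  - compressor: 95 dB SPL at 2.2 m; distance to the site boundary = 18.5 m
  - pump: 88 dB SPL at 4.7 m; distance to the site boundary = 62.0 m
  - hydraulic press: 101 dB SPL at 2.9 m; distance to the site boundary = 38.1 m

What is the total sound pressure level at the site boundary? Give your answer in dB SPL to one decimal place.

Propagate each source to the receiver with L = L_ref − 20·log₁₀(r/r_ref), then add intensities.
compressor: 95 − 20·log₁₀(18.5/2.2) = 95 − 18.49 = 76.51 dB SPL.
pump: 88 − 20·log₁₀(62.0/4.7) = 88 − 22.41 = 65.59 dB SPL.
hydraulic press: 101 − 20·log₁₀(38.1/2.9) = 101 − 22.37 = 78.63 dB SPL.
Σ 10^(L/10) = 1.213e+08 → L_total = 10·log₁₀(1.213e+08) = 80.84 dB SPL.

80.8 dB SPL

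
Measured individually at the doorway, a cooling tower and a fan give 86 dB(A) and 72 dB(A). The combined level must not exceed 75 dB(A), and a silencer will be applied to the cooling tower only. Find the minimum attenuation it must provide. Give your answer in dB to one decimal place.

14.0 dB

Everything except the cooling tower sums to 10^(72/10) = 1.585e+07 in linear terms, 72.00 dB(A).
The limit corresponds to 10^(75/10) = 3.162e+07; subtracting the fixed part leaves 1.577e+07 for the cooling tower, i.e. 71.98 dB(A).
Required insertion loss = 86 − 71.98 = 14.02 dB.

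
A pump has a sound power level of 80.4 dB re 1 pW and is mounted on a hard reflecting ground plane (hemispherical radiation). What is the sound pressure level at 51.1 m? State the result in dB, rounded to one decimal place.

Free-field hemispherical radiation: L_p = L_w − 10·log₁₀(2π·r²), r = 51.1 m.
2π·r² = 1.641e+04 m², 10·log₁₀ of that is 42.150 dB.
L_p = 80.4 − 42.150 = 38.25 dB.

38.2 dB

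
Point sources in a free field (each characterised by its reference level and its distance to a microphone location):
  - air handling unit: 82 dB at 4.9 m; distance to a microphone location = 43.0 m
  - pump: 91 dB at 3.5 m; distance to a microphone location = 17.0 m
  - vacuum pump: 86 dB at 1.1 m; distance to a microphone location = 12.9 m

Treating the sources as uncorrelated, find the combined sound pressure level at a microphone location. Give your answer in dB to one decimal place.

Propagate each source to the receiver with L = L_ref − 20·log₁₀(r/r_ref), then add intensities.
air handling unit: 82 − 20·log₁₀(43.0/4.9) = 82 − 18.87 = 63.13 dB.
pump: 91 − 20·log₁₀(17.0/3.5) = 91 − 13.73 = 77.27 dB.
vacuum pump: 86 − 20·log₁₀(12.9/1.1) = 86 − 21.38 = 64.62 dB.
Σ 10^(L/10) = 5.832e+07 → L_total = 10·log₁₀(5.832e+07) = 77.66 dB.

77.7 dB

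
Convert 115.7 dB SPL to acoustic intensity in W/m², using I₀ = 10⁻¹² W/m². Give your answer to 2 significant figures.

I/I₀ = 10^(115.7/10) = 3.715e+11, so I = 3.715e+11 × 10⁻¹² W/m².

0.37 W/m²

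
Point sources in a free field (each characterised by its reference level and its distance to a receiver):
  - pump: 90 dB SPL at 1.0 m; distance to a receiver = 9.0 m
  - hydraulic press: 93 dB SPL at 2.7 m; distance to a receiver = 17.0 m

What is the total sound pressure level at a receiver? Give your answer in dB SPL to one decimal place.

78.0 dB SPL

Propagate each source to the receiver with L = L_ref − 20·log₁₀(r/r_ref), then add intensities.
pump: 90 − 20·log₁₀(9.0/1.0) = 90 − 19.08 = 70.92 dB SPL.
hydraulic press: 93 − 20·log₁₀(17.0/2.7) = 93 − 15.98 = 77.02 dB SPL.
Σ 10^(L/10) = 6.268e+07 → L_total = 10·log₁₀(6.268e+07) = 77.97 dB SPL.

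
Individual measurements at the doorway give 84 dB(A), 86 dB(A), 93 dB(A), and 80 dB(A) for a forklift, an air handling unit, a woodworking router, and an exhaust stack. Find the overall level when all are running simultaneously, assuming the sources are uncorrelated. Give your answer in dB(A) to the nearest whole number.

94 dB(A)

For uncorrelated sources the intensities add, so convert each level to linear form, sum, and take 10·log₁₀ of the total.
Σ 10^(L/10) = 10^(84/10) + 10^(86/10) + 10^(93/10) + 10^(80/10) = 2.745e+09.
L_total = 10·log₁₀(2.745e+09) = 94.38 dB(A).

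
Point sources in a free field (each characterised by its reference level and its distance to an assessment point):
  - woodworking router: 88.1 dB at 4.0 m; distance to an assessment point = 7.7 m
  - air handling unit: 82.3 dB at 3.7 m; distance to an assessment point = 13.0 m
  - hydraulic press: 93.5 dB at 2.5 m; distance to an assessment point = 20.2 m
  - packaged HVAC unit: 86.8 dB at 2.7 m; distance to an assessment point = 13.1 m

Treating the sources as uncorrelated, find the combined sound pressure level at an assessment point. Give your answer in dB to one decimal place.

Propagate each source to the receiver with L = L_ref − 20·log₁₀(r/r_ref), then add intensities.
woodworking router: 88.1 − 20·log₁₀(7.7/4.0) = 88.1 − 5.69 = 82.41 dB.
air handling unit: 82.3 − 20·log₁₀(13.0/3.7) = 82.3 − 10.91 = 71.39 dB.
hydraulic press: 93.5 − 20·log₁₀(20.2/2.5) = 93.5 − 18.15 = 75.35 dB.
packaged HVAC unit: 86.8 − 20·log₁₀(13.1/2.7) = 86.8 − 13.72 = 73.08 dB.
Σ 10^(L/10) = 2.426e+08 → L_total = 10·log₁₀(2.426e+08) = 83.85 dB.

83.8 dB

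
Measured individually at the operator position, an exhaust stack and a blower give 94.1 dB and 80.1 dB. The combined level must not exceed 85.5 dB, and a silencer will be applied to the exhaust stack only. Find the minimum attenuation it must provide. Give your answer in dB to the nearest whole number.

10 dB

Everything except the exhaust stack sums to 10^(80.1/10) = 1.023e+08 in linear terms, 80.10 dB.
The limit corresponds to 10^(85.5/10) = 3.548e+08; subtracting the fixed part leaves 2.525e+08 for the exhaust stack, i.e. 84.02 dB.
Required insertion loss = 94.1 − 84.02 = 10.08 dB.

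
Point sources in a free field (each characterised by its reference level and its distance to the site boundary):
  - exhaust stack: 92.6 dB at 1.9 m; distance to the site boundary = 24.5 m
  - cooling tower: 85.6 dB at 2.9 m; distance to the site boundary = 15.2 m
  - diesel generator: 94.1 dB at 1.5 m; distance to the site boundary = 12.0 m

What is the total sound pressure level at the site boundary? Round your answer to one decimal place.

78.1 dB

First find each source's level at the receiver (point-source: −20·log₁₀(r/r_ref)), then combine on an intensity basis.
exhaust stack: 92.6 − 20·log₁₀(24.5/1.9) = 92.6 − 22.21 = 70.39 dB.
cooling tower: 85.6 − 20·log₁₀(15.2/2.9) = 85.6 − 14.39 = 71.21 dB.
diesel generator: 94.1 − 20·log₁₀(12.0/1.5) = 94.1 − 18.06 = 76.04 dB.
Σ 10^(L/10) = 6.432e+07 → L_total = 10·log₁₀(6.432e+07) = 78.08 dB.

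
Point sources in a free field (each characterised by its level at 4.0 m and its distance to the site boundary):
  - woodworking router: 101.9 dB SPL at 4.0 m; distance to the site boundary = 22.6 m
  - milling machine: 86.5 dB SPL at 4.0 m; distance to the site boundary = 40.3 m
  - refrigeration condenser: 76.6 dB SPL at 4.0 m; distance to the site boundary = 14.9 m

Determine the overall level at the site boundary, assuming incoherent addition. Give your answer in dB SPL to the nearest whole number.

87 dB SPL

First find each source's level at the receiver (point-source: −20·log₁₀(r/r_ref)), then combine on an intensity basis.
woodworking router: 101.9 − 20·log₁₀(22.6/4.0) = 101.9 − 15.04 = 86.86 dB SPL.
milling machine: 86.5 − 20·log₁₀(40.3/4.0) = 86.5 − 20.06 = 66.44 dB SPL.
refrigeration condenser: 76.6 − 20·log₁₀(14.9/4.0) = 76.6 − 11.42 = 65.18 dB SPL.
Σ 10^(L/10) = 4.929e+08 → L_total = 10·log₁₀(4.929e+08) = 86.93 dB SPL.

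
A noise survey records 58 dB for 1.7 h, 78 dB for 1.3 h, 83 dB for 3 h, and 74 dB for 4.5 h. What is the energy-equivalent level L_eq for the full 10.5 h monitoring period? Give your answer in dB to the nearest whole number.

Weight each interval's intensity by its duration and average over T = 10.5 h:
Σ tᵢ·10^(Lᵢ/10) = 1.7·10^(58/10) + 1.3·10^(78/10) + 3·10^(83/10) + 4.5·10^(74/10) = 7.947e+08.
L_eq = 10·log₁₀(7.947e+08/10.5) = 78.79 dB.

79 dB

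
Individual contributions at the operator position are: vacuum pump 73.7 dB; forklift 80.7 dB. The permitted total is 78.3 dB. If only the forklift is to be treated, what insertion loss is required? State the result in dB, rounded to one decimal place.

Everything except the forklift sums to 10^(73.7/10) = 2.344e+07 in linear terms, 73.70 dB.
The limit corresponds to 10^(78.3/10) = 6.761e+07; subtracting the fixed part leaves 4.417e+07 for the forklift, i.e. 76.45 dB.
Required insertion loss = 80.7 − 76.45 = 4.25 dB.

4.2 dB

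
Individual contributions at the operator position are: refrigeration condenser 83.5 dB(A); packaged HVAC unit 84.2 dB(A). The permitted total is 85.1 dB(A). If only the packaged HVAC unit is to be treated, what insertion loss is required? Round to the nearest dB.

4 dB

The untreated sources together contribute 10^(83.5/10) = 2.239e+08, i.e. 83.50 dB(A).
The limit corresponds to 10^(85.1/10) = 3.236e+08; subtracting the fixed part leaves 9.972e+07 for the packaged HVAC unit, i.e. 79.99 dB(A).
Required insertion loss = 84.2 − 79.99 = 4.21 dB.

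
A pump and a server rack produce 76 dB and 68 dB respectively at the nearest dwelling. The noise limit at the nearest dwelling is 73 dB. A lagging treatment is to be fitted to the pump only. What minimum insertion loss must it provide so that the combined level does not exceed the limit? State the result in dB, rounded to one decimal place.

4.7 dB

The untreated sources together contribute 10^(68/10) = 6.310e+06, i.e. 68.00 dB.
To meet 73 dB overall, the treated pump may contribute at most 10^(73/10) − 6.310e+06 = 1.364e+07, i.e. 71.35 dB.
Required insertion loss = 76 − 71.35 = 4.65 dB.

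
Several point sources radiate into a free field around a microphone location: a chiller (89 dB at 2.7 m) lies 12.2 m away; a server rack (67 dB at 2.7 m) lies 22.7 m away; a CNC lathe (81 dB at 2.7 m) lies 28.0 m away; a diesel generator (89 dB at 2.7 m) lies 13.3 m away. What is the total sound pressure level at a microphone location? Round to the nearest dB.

79 dB

Apply inverse-square spreading to bring every level to the receiver, then sum 10^(L/10).
chiller: 89 − 20·log₁₀(12.2/2.7) = 89 − 13.10 = 75.90 dB.
server rack: 67 − 20·log₁₀(22.7/2.7) = 67 − 18.49 = 48.51 dB.
CNC lathe: 81 − 20·log₁₀(28.0/2.7) = 81 − 20.32 = 60.68 dB.
diesel generator: 89 − 20·log₁₀(13.3/2.7) = 89 − 13.85 = 75.15 dB.
Σ 10^(L/10) = 7.288e+07 → L_total = 10·log₁₀(7.288e+07) = 78.63 dB.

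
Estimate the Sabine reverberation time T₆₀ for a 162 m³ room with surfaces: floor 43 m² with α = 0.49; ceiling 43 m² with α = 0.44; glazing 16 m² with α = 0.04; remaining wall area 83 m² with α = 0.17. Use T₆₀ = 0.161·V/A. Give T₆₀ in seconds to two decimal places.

Total absorption A = 43·0.49 + 43·0.44 + 16·0.04 + 83·0.17 = 54.74 m² sabins.
T₆₀ = 0.161 × 162 / 54.74 = 0.476 s.

0.48 s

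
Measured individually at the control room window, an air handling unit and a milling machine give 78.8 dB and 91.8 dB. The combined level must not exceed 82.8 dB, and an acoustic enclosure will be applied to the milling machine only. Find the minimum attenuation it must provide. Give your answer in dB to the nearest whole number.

The untreated sources together contribute 10^(78.8/10) = 7.586e+07, i.e. 78.80 dB.
The limit corresponds to 10^(82.8/10) = 1.905e+08; subtracting the fixed part leaves 1.147e+08 for the milling machine, i.e. 80.60 dB.
So the milling machine must be reduced from 91.8 to 80.60 dB: IL = 11.20 dB.

11 dB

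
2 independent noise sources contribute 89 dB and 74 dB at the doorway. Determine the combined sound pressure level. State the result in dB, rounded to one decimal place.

Incoherent sources combine by intensity addition: L_total = 10·log₁₀(Σ 10^(L_i/10)).
Σ 10^(L/10) = 10^(89/10) + 10^(74/10) = 8.194e+08.
L_total = 10·log₁₀(8.194e+08) = 89.14 dB.

89.1 dB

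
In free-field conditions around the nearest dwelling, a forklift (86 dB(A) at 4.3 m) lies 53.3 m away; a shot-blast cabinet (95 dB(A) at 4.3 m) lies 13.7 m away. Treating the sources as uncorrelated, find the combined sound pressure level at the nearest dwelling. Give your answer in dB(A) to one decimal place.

85.0 dB(A)

First find each source's level at the receiver (point-source: −20·log₁₀(r/r_ref)), then combine on an intensity basis.
forklift: 86 − 20·log₁₀(53.3/4.3) = 86 − 21.87 = 64.13 dB(A).
shot-blast cabinet: 95 − 20·log₁₀(13.7/4.3) = 95 − 10.07 = 84.93 dB(A).
Σ 10^(L/10) = 3.141e+08 → L_total = 10·log₁₀(3.141e+08) = 84.97 dB(A).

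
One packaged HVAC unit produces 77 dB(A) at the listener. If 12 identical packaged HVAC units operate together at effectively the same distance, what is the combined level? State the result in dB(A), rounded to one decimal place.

N identical incoherent sources raise the level by 10·log₁₀ N.
L_total = 77 + 10·log₁₀(12) = 77 + 10.792 = 87.79 dB(A).

87.8 dB(A)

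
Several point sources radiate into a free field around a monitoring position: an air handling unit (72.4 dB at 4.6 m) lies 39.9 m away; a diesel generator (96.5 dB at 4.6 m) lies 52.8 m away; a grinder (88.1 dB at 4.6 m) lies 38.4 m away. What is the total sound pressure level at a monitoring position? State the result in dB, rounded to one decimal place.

First find each source's level at the receiver (point-source: −20·log₁₀(r/r_ref)), then combine on an intensity basis.
air handling unit: 72.4 − 20·log₁₀(39.9/4.6) = 72.4 − 18.76 = 53.64 dB.
diesel generator: 96.5 − 20·log₁₀(52.8/4.6) = 96.5 − 21.20 = 75.30 dB.
grinder: 88.1 − 20·log₁₀(38.4/4.6) = 88.1 − 18.43 = 69.67 dB.
Σ 10^(L/10) = 4.340e+07 → L_total = 10·log₁₀(4.340e+07) = 76.37 dB.

76.4 dB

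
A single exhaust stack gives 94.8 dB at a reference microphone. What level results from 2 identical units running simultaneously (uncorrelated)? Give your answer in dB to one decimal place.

97.8 dB

N identical incoherent sources raise the level by 10·log₁₀ N.
L_total = 94.8 + 10·log₁₀(2) = 94.8 + 3.010 = 97.81 dB.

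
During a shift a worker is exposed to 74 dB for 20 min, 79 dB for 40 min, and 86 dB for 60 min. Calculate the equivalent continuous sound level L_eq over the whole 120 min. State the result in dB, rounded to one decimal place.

83.6 dB

L_eq = 10·log₁₀[(1/T)·Σ tᵢ·10^(Lᵢ/10)] with T = 120 min.
Σ tᵢ·10^(Lᵢ/10) = 20·10^(74/10) + 40·10^(79/10) + 60·10^(86/10) = 2.757e+10.
L_eq = 10·log₁₀(2.757e+10/120) = 83.61 dB.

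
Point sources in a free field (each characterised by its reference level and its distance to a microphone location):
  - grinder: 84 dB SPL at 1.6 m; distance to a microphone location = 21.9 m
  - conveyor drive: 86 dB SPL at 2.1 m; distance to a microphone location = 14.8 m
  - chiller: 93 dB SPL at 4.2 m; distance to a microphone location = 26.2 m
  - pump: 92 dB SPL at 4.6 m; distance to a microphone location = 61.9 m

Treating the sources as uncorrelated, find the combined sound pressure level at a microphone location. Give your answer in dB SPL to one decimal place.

78.4 dB SPL

Propagate each source to the receiver with L = L_ref − 20·log₁₀(r/r_ref), then add intensities.
grinder: 84 − 20·log₁₀(21.9/1.6) = 84 − 22.73 = 61.27 dB SPL.
conveyor drive: 86 − 20·log₁₀(14.8/2.1) = 86 − 16.96 = 69.04 dB SPL.
chiller: 93 − 20·log₁₀(26.2/4.2) = 93 − 15.90 = 77.10 dB SPL.
pump: 92 − 20·log₁₀(61.9/4.6) = 92 − 22.58 = 69.42 dB SPL.
Σ 10^(L/10) = 6.938e+07 → L_total = 10·log₁₀(6.938e+07) = 78.41 dB SPL.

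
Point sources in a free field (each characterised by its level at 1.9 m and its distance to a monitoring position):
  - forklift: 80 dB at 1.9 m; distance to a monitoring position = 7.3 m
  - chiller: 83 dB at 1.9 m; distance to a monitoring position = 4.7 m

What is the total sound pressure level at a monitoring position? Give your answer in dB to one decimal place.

Propagate each source to the receiver with L = L_ref − 20·log₁₀(r/r_ref), then add intensities.
forklift: 80 − 20·log₁₀(7.3/1.9) = 80 − 11.69 = 68.31 dB.
chiller: 83 − 20·log₁₀(4.7/1.9) = 83 − 7.87 = 75.13 dB.
Σ 10^(L/10) = 3.938e+07 → L_total = 10·log₁₀(3.938e+07) = 75.95 dB.

76.0 dB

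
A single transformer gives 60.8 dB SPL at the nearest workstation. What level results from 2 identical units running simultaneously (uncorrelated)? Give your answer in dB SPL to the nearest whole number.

With 2 equal, uncorrelated contributions the intensity is 2× that of one unit, giving a rise of 10·log₁₀ 2.
L_total = 60.8 + 10·log₁₀(2) = 60.8 + 3.010 = 63.81 dB SPL.

64 dB SPL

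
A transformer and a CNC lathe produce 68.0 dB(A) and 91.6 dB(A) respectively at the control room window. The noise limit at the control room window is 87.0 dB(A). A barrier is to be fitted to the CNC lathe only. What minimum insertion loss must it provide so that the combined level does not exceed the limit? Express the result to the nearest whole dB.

5 dB

Everything except the CNC lathe sums to 10^(68.0/10) = 6.310e+06 in linear terms, 68.00 dB(A).
To meet 87.0 dB(A) overall, the treated CNC lathe may contribute at most 10^(87.0/10) − 6.310e+06 = 4.949e+08, i.e. 86.94 dB(A).
So the CNC lathe must be reduced from 91.6 to 86.94 dB(A): IL = 4.66 dB.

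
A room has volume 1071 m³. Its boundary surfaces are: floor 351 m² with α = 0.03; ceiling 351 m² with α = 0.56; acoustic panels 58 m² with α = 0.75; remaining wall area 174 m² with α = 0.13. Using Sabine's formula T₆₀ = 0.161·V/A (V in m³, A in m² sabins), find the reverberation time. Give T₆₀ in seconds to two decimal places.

0.63 s

Total absorption A = 351·0.03 + 351·0.56 + 58·0.75 + 174·0.13 = 273.21 m² sabins.
T₆₀ = 0.161 × 1071 / 273.21 = 0.631 s.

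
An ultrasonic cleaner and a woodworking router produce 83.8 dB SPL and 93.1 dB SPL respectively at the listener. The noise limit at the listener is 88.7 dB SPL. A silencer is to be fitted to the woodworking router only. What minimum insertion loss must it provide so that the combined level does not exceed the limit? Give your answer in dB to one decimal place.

Everything except the woodworking router sums to 10^(83.8/10) = 2.399e+08 in linear terms, 83.80 dB SPL.
The limit corresponds to 10^(88.7/10) = 7.413e+08; subtracting the fixed part leaves 5.014e+08 for the woodworking router, i.e. 87.00 dB SPL.
So the woodworking router must be reduced from 93.1 to 87.00 dB SPL: IL = 6.10 dB.

6.1 dB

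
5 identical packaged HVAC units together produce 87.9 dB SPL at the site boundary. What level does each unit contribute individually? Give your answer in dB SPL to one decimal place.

5 equal contributions raise the level by 10·log₁₀ 5 = 6.990 dB, so each unit alone gives 87.9 − 6.990.

80.9 dB SPL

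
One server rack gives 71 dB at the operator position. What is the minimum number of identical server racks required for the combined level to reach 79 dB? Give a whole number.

7

The shortfall is 79 − 71 = 8.0 dB, and N units add 10·log₁₀ N, so need 10·log₁₀ N ≥ 8.0.
N ≥ 10^(8.0/10) = 6.310, so N = 7.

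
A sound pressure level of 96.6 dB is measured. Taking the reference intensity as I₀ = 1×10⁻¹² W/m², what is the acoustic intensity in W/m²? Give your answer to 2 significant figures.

0.0046 W/m²

L = 10·log₁₀(I/I₀) ⇒ I = I₀·10^(L/10) = 10⁻¹² × 10^9.66.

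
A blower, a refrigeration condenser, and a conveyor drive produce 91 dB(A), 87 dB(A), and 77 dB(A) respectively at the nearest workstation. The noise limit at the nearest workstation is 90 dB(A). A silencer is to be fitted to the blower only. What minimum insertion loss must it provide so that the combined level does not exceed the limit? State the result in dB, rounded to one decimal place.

4.5 dB

Everything except the blower sums to 10^(87/10) + 10^(77/10) = 5.513e+08 in linear terms, 87.41 dB(A).
The limit corresponds to 10^(90/10) = 1.000e+09; subtracting the fixed part leaves 4.487e+08 for the blower, i.e. 86.52 dB(A).
So the blower must be reduced from 91 to 86.52 dB(A): IL = 4.48 dB.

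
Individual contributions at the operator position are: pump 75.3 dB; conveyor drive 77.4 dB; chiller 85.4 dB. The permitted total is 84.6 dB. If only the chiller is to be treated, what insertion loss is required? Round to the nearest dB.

Everything except the chiller sums to 10^(75.3/10) + 10^(77.4/10) = 8.884e+07 in linear terms, 79.49 dB.
The limit corresponds to 10^(84.6/10) = 2.884e+08; subtracting the fixed part leaves 1.996e+08 for the chiller, i.e. 83.00 dB.
So the chiller must be reduced from 85.4 to 83.00 dB: IL = 2.40 dB.

2 dB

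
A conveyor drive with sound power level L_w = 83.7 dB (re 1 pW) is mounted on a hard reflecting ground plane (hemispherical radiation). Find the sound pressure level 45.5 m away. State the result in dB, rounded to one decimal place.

Free-field hemispherical radiation: L_p = L_w − 10·log₁₀(2π·r²), r = 45.5 m.
2π·r² = 1.301e+04 m², 10·log₁₀ of that is 41.142 dB.
L_p = 83.7 − 41.142 = 42.56 dB.

42.6 dB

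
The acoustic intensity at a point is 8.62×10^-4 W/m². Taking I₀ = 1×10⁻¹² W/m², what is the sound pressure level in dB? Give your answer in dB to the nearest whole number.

89 dB

L = 10·log₁₀(I/I₀) = 10·log₁₀(8.62×10^-4/10⁻¹²) = 10·log₁₀(8.62×10^8).
L = 10·(0.9355 + 8) = 89.36 dB.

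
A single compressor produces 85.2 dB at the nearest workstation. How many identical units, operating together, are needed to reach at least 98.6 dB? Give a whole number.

The shortfall is 98.6 − 85.2 = 13.4 dB, and N units add 10·log₁₀ N, so need 10·log₁₀ N ≥ 13.4.
N ≥ 10^(13.4/10) = 21.878, so N = 22.

22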